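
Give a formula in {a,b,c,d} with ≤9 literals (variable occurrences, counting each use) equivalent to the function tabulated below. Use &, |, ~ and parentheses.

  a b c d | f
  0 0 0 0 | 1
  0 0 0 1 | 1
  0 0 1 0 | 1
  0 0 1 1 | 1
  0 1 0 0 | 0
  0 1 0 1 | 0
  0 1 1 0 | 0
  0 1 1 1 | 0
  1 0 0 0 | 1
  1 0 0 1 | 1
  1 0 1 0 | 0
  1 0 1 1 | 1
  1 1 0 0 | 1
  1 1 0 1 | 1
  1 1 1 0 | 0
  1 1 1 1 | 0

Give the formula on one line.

((~c & a) | (~b & ((b | d) | ~a)))

  ~c = 1100110011001100
  (~c & a) = 0000000011001100
  ~b = 1111000011110000
  (b | d) = 0101111101011111
  ~a = 1111111100000000
  ((b | d) | ~a) = 1111111101011111
  (~b & ((b | d) | ~a)) = 1111000001010000
  ((~c & a) | (~b & ((b | d) | ~a))) = 1111000011011100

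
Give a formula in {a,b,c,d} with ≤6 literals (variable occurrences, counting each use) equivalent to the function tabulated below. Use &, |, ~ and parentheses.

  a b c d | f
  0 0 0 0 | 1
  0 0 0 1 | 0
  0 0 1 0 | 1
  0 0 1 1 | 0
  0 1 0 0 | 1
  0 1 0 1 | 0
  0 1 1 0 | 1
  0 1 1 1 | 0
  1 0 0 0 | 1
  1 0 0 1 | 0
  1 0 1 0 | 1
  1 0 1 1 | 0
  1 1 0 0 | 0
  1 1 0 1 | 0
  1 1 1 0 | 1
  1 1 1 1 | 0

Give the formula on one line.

(~d & (c | (~c & (~a | ~b))))

  ~d = 1010101010101010
  ~c = 1100110011001100
  ~a = 1111111100000000
  ~b = 1111000011110000
  (~a | ~b) = 1111111111110000
  (~c & (~a | ~b)) = 1100110011000000
  (c | (~c & (~a | ~b))) = 1111111111110011
  (~d & (c | (~c & (~a | ~b)))) = 1010101010100010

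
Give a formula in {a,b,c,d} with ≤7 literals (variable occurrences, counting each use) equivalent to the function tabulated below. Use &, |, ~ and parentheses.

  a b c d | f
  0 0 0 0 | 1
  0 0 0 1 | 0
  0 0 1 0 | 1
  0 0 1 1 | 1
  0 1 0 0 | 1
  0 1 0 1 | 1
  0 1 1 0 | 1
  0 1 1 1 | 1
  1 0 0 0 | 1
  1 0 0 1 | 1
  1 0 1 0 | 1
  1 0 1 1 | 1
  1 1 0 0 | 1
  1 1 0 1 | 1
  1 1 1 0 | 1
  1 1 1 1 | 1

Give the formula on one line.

(((~b & c) & (b | d)) | ((b | a) | ~d))

  ~b = 1111000011110000
  (~b & c) = 0011000000110000
  (b | d) = 0101111101011111
  ((~b & c) & (b | d)) = 0001000000010000
  (b | a) = 0000111111111111
  ~d = 1010101010101010
  ((b | a) | ~d) = 1010111111111111
  (((~b & c) & (b | d)) | ((b | a) | ~d)) = 1011111111111111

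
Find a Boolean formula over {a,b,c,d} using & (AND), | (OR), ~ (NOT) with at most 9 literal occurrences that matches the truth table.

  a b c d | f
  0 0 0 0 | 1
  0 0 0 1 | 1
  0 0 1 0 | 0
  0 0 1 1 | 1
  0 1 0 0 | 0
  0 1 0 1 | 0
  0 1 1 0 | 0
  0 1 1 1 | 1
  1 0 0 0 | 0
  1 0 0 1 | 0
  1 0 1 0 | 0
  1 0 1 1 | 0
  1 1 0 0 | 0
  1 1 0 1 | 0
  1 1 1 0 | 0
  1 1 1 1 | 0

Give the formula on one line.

  ~a = 1111111100000000
  ~c = 1100110011001100
  ~b = 1111000011110000
  (~c & ~b) = 1100000011000000
  (~c | d) = 1101110111011101
  (c & (~c | d)) = 0001000100010001
  ((~c & ~b) | (c & (~c | d))) = 1101000111010001
  (a | ((~c & ~b) | (c & (~c | d)))) = 1101000111111111
  (~a & (a | ((~c & ~b) | (c & (~c | d))))) = 1101000100000000

(~a & (a | ((~c & ~b) | (c & (~c | d)))))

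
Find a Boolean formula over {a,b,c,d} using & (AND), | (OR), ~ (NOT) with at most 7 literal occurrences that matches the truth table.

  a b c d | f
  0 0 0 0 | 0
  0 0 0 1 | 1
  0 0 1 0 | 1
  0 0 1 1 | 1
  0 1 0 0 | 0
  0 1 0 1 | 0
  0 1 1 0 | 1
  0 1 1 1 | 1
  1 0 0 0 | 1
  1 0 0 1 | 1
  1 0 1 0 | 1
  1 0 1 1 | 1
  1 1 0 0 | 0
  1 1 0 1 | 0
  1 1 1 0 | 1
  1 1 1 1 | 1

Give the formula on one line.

((~b & (d | b)) | ((~b & a) | c))

  ~b = 1111000011110000
  (d | b) = 0101111101011111
  (~b & (d | b)) = 0101000001010000
  (~b & a) = 0000000011110000
  ((~b & a) | c) = 0011001111110011
  ((~b & (d | b)) | ((~b & a) | c)) = 0111001111110011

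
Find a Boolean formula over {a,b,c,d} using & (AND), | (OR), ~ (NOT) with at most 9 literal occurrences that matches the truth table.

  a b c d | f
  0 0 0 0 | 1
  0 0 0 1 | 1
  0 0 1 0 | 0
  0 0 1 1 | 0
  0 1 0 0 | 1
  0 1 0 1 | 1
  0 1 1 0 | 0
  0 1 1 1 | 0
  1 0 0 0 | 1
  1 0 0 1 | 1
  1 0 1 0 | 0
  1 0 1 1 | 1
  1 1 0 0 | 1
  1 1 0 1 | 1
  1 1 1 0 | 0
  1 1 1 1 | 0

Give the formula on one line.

((a | (~a & (~d | ~c))) & ((d & ~b) | ~c))

  ~a = 1111111100000000
  ~d = 1010101010101010
  ~c = 1100110011001100
  (~d | ~c) = 1110111011101110
  (~a & (~d | ~c)) = 1110111000000000
  (a | (~a & (~d | ~c))) = 1110111011111111
  ~b = 1111000011110000
  (d & ~b) = 0101000001010000
  ((d & ~b) | ~c) = 1101110011011100
  ((a | (~a & (~d | ~c))) & ((d & ~b) | ~c)) = 1100110011011100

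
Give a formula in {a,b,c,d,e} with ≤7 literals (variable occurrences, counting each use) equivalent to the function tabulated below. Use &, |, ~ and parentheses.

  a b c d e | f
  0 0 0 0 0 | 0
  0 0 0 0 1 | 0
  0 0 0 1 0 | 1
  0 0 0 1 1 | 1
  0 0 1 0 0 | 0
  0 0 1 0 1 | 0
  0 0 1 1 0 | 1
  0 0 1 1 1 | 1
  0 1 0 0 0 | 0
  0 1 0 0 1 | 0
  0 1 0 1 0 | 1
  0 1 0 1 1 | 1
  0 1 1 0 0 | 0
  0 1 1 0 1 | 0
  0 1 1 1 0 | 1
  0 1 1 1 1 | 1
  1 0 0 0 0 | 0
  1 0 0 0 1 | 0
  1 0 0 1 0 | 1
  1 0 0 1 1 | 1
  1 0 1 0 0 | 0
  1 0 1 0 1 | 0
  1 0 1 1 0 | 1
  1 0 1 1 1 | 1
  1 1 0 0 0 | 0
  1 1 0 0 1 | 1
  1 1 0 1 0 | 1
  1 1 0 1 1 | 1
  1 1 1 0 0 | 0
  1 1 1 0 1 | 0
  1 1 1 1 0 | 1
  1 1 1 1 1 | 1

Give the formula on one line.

  (e & a) = 00000000000000000101010101010101
  ~e = 10101010101010101010101010101010
  ~c = 11110000111100001111000011110000
  (~e | ~c) = 11111010111110101111101011111010
  ((e & a) & (~e | ~c)) = 00000000000000000101000001010000
  (~e | b) = 10101010111111111010101011111111
  (((e & a) & (~e | ~c)) & (~e | b)) = 00000000000000000000000001010000
  (d | (((e & a) & (~e | ~c)) & (~e | b))) = 00110011001100110011001101110011

(d | (((e & a) & (~e | ~c)) & (~e | b)))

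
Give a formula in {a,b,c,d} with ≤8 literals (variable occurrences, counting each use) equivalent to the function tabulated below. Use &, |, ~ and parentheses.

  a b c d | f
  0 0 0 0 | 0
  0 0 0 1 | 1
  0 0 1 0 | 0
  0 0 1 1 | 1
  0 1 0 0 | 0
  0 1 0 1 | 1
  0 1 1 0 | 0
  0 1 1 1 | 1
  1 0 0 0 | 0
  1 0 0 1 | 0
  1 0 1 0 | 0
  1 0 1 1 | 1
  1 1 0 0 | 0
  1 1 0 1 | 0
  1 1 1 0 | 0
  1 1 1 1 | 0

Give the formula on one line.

  (d & c) = 0001000100010001
  ~b = 1111000011110000
  ((d & c) & ~b) = 0001000000010000
  ~a = 1111111100000000
  (~a & d) = 0101010100000000
  (((d & c) & ~b) | (~a & d)) = 0101010100010000

(((d & c) & ~b) | (~a & d))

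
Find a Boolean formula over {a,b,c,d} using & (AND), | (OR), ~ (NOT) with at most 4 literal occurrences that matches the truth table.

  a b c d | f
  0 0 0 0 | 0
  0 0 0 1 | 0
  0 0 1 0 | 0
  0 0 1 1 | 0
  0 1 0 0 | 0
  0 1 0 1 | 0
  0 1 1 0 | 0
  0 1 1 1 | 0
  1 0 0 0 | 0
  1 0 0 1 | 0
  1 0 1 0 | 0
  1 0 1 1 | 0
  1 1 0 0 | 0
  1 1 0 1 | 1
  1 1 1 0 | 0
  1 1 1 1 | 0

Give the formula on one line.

  ~c = 1100110011001100
  (~c & a) = 0000000011001100
  (d & (~c & a)) = 0000000001000100
  (b & (d & (~c & a))) = 0000000000000100

(b & (d & (~c & a)))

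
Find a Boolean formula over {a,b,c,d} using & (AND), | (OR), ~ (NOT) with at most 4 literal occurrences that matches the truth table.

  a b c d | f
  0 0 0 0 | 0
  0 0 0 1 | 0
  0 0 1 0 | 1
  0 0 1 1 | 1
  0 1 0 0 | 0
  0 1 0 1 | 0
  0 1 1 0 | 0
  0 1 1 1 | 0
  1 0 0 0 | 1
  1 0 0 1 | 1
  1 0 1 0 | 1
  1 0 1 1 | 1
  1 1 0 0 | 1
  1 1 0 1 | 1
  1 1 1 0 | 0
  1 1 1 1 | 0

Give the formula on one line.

  ~c = 1100110011001100
  (~c & a) = 0000000011001100
  ~b = 1111000011110000
  (c & ~b) = 0011000000110000
  ((~c & a) | (c & ~b)) = 0011000011111100

((~c & a) | (c & ~b))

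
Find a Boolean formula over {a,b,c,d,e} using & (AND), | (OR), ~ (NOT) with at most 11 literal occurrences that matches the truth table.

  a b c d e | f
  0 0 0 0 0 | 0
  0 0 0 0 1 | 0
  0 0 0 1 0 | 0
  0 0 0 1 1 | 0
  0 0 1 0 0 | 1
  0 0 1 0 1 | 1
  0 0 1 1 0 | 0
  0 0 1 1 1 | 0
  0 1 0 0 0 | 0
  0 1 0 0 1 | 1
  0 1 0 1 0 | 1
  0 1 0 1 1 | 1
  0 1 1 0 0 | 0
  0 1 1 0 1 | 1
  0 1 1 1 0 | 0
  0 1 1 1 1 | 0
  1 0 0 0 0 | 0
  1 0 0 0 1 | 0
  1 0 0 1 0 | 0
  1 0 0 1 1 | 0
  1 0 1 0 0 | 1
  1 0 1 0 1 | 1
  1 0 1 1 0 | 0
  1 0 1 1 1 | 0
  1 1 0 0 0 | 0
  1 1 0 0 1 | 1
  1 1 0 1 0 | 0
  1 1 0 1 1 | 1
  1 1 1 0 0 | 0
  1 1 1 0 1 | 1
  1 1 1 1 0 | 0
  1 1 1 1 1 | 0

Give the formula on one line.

((((d & ~a) | e) | (~b & c)) & ((~d & c) | (b & ~c)))

  ~a = 11111111111111110000000000000000
  (d & ~a) = 00110011001100110000000000000000
  ((d & ~a) | e) = 01110111011101110101010101010101
  ~b = 11111111000000001111111100000000
  (~b & c) = 00001111000000000000111100000000
  (((d & ~a) | e) | (~b & c)) = 01111111011101110101111101010101
  ~d = 11001100110011001100110011001100
  (~d & c) = 00001100000011000000110000001100
  ~c = 11110000111100001111000011110000
  (b & ~c) = 00000000111100000000000011110000
  ((~d & c) | (b & ~c)) = 00001100111111000000110011111100
  ((((d & ~a) | e) | (~b & c)) & ((~d & c) | (b & ~c))) = 00001100011101000000110001010100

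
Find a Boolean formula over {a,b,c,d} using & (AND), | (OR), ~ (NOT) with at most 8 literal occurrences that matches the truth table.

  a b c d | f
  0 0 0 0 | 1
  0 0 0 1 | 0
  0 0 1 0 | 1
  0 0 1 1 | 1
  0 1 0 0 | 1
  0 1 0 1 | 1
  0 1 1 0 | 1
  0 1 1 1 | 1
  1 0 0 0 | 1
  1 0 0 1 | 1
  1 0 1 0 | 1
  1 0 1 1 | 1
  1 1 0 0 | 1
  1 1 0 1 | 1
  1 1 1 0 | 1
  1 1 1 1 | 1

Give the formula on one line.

(((a & ~b) | (b | c)) | (~d | ((c & b) & d)))

  ~b = 1111000011110000
  (a & ~b) = 0000000011110000
  (b | c) = 0011111100111111
  ((a & ~b) | (b | c)) = 0011111111111111
  ~d = 1010101010101010
  (c & b) = 0000001100000011
  ((c & b) & d) = 0000000100000001
  (~d | ((c & b) & d)) = 1010101110101011
  (((a & ~b) | (b | c)) | (~d | ((c & b) & d))) = 1011111111111111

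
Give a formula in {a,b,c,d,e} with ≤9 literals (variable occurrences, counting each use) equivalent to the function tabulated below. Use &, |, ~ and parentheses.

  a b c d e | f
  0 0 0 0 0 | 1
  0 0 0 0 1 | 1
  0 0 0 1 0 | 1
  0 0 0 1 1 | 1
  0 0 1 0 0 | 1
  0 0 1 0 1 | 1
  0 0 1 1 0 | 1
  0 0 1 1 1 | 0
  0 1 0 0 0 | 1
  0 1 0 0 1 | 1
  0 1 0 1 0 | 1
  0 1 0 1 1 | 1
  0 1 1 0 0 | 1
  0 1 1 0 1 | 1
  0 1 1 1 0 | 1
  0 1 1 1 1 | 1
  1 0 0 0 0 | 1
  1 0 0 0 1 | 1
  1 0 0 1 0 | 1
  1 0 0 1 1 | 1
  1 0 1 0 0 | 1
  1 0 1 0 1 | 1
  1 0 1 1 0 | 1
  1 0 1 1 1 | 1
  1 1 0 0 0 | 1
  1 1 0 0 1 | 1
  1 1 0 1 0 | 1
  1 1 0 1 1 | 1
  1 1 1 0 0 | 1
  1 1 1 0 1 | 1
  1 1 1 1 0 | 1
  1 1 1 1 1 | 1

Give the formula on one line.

(((~c | (~e | b)) & (e | ~a)) | ((a | ~c) | ~d))

  ~c = 11110000111100001111000011110000
  ~e = 10101010101010101010101010101010
  (~e | b) = 10101010111111111010101011111111
  (~c | (~e | b)) = 11111010111111111111101011111111
  ~a = 11111111111111110000000000000000
  (e | ~a) = 11111111111111110101010101010101
  ((~c | (~e | b)) & (e | ~a)) = 11111010111111110101000001010101
  (a | ~c) = 11110000111100001111111111111111
  ~d = 11001100110011001100110011001100
  ((a | ~c) | ~d) = 11111100111111001111111111111111
  (((~c | (~e | b)) & (e | ~a)) | ((a | ~c) | ~d)) = 11111110111111111111111111111111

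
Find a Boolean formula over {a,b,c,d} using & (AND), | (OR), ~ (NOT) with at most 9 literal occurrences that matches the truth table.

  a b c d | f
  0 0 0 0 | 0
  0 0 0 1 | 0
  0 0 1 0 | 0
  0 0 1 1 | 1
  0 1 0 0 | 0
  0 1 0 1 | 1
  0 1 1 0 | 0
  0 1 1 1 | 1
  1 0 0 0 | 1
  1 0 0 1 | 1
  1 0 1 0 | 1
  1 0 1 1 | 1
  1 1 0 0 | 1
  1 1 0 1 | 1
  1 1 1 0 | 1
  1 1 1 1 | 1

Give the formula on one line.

  ~a = 1111111100000000
  (d & ~a) = 0101010100000000
  ~d = 1010101010101010
  (c | ~d) = 1011101110111011
  ((c | ~d) | b) = 1011111110111111
  (((c | ~d) | b) & ~a) = 1011111100000000
  ((d & ~a) & (((c | ~d) | b) & ~a)) = 0001010100000000
  (a | ((d & ~a) & (((c | ~d) | b) & ~a))) = 0001010111111111

(a | ((d & ~a) & (((c | ~d) | b) & ~a)))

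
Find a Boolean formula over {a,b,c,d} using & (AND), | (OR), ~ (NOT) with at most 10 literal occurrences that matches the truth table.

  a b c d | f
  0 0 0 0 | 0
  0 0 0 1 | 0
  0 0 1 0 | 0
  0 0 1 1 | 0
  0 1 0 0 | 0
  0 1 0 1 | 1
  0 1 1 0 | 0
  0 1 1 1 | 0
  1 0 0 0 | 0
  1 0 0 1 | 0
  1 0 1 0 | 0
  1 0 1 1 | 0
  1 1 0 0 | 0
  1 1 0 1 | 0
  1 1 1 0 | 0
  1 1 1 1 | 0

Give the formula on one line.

  (d & b) = 0000010100000101
  ~b = 1111000011110000
  ~a = 1111111100000000
  (~b | ~a) = 1111111111110000
  ~c = 1100110011001100
  (a & b) = 0000000000001111
  (~c | (a & b)) = 1100110011001111
  ((~b | ~a) & (~c | (a & b))) = 1100110011000000
  ((d & b) & ((~b | ~a) & (~c | (a & b)))) = 0000010000000000

((d & b) & ((~b | ~a) & (~c | (a & b))))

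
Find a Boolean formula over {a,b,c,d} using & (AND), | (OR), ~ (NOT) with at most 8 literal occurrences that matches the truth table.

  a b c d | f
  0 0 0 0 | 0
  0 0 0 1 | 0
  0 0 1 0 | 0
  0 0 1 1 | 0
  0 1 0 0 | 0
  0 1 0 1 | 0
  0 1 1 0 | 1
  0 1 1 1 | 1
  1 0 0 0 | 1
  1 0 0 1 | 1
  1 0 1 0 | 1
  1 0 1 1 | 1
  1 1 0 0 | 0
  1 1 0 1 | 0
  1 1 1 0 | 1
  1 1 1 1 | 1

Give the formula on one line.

  (c & b) = 0000001100000011
  (a | (c & b)) = 0000001111111111
  (c & (a | (c & b))) = 0000001100110011
  ~b = 1111000011110000
  (a & ~b) = 0000000011110000
  (a & c) = 0000000000110011
  ((a & ~b) | (a & c)) = 0000000011110011
  ((c & (a | (c & b))) | ((a & ~b) | (a & c))) = 0000001111110011

((c & (a | (c & b))) | ((a & ~b) | (a & c)))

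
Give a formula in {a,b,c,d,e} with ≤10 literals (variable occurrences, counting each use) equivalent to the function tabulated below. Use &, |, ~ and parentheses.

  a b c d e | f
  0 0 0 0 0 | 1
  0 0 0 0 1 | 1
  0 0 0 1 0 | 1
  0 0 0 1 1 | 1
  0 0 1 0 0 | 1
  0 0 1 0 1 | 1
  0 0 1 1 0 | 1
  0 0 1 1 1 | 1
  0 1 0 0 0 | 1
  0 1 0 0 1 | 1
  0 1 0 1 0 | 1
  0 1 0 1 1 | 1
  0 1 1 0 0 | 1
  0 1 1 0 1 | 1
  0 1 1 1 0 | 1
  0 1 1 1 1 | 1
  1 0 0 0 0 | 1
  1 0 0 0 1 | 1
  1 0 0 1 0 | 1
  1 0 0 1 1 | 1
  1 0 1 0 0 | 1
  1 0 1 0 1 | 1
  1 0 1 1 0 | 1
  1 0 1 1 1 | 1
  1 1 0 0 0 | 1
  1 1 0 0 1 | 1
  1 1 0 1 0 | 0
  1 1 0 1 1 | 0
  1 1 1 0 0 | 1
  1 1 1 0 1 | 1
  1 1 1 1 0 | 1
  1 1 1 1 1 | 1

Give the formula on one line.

  ~d = 11001100110011001100110011001100
  ~b = 11111111000000001111111100000000
  ~c = 11110000111100001111000011110000
  (~b & ~c) = 11110000000000001111000000000000
  (~d | (~b & ~c)) = 11111100110011001111110011001100
  ~a = 11111111111111110000000000000000
  (a | d) = 00110011001100111111111111111111
  (~c & ~b) = 11110000000000001111000000000000
  ((a | d) | (~c & ~b)) = 11110011001100111111111111111111
  (~a & ((a | d) | (~c & ~b))) = 11110011001100110000000000000000
  ((~a & ((a | d) | (~c & ~b))) | c) = 11111111001111110000111100001111
  ((~d | (~b & ~c)) | ((~a & ((a | d) | (~c & ~b))) | c)) = 11111111111111111111111111001111

((~d | (~b & ~c)) | ((~a & ((a | d) | (~c & ~b))) | c))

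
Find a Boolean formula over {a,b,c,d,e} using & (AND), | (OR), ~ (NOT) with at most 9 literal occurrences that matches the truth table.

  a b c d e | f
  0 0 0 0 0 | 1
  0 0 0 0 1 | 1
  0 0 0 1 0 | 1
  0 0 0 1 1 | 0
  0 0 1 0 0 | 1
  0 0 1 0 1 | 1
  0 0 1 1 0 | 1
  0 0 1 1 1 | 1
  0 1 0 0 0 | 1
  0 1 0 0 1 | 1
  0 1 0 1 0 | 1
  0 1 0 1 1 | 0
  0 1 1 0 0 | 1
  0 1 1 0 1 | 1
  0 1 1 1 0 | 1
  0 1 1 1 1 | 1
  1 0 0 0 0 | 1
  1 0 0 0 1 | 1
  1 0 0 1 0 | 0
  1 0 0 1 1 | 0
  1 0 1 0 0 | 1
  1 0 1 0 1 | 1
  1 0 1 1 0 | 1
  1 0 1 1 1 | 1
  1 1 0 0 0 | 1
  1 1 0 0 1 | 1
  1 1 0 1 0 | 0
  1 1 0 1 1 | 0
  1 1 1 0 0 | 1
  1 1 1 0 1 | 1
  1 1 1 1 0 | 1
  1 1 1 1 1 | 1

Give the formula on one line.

((c | (~e & (~a & (b | (~c & d))))) | (~c & ~d))

  ~e = 10101010101010101010101010101010
  ~a = 11111111111111110000000000000000
  ~c = 11110000111100001111000011110000
  (~c & d) = 00110000001100000011000000110000
  (b | (~c & d)) = 00110000111111110011000011111111
  (~a & (b | (~c & d))) = 00110000111111110000000000000000
  (~e & (~a & (b | (~c & d)))) = 00100000101010100000000000000000
  (c | (~e & (~a & (b | (~c & d))))) = 00101111101011110000111100001111
  ~d = 11001100110011001100110011001100
  (~c & ~d) = 11000000110000001100000011000000
  ((c | (~e & (~a & (b | (~c & d))))) | (~c & ~d)) = 11101111111011111100111111001111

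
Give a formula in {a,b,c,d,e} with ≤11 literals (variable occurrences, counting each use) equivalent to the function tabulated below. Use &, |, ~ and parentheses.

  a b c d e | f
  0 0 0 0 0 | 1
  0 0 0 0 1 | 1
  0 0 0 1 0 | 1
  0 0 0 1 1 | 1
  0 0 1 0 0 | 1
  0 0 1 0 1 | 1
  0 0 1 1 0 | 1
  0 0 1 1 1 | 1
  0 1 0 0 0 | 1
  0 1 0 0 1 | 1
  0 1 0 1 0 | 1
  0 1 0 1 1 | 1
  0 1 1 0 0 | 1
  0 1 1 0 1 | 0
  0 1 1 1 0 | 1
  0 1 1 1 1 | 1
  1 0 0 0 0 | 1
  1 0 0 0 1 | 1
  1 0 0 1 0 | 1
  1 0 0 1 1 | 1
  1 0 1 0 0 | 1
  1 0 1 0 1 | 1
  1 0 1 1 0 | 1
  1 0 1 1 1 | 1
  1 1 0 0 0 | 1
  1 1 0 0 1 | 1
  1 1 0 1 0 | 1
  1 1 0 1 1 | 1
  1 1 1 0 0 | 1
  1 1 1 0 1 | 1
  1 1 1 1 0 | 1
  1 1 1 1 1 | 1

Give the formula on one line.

  ~a = 11111111111111110000000000000000
  (~a | b) = 11111111111111110000000011111111
  ~b = 11111111000000001111111100000000
  ((~a | b) & ~b) = 11111111000000000000000000000000
  (a | ((~a | b) & ~b)) = 11111111000000001111111111111111
  (a | d) = 00110011001100111111111111111111
  ((a | d) & c) = 00000011000000110000111100001111
  ~e = 10101010101010101010101010101010
  ~c = 11110000111100001111000011110000
  (~e | ~c) = 11111010111110101111101011111010
  (((a | d) & c) | (~e | ~c)) = 11111011111110111111111111111111
  ((a | ((~a | b) & ~b)) | (((a | d) & c) | (~e | ~c))) = 11111111111110111111111111111111

((a | ((~a | b) & ~b)) | (((a | d) & c) | (~e | ~c)))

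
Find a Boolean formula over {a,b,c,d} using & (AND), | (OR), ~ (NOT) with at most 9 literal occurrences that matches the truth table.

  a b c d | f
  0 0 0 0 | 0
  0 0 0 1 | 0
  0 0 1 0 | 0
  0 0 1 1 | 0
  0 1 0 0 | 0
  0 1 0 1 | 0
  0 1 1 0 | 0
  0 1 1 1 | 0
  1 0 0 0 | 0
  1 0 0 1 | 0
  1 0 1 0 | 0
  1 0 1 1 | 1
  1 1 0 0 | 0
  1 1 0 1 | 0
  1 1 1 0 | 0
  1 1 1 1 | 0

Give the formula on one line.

  ~a = 1111111100000000
  ~b = 1111000011110000
  (~a | ~b) = 1111111111110000
  ~c = 1100110011001100
  (d | ~c) = 1101110111011101
  (~a | (d | ~c)) = 1111111111011101
  (c & a) = 0000000000110011
  ((~a | (d | ~c)) & (c & a)) = 0000000000010001
  ((~a | ~b) & ((~a | (d | ~c)) & (c & a))) = 0000000000010000

((~a | ~b) & ((~a | (d | ~c)) & (c & a)))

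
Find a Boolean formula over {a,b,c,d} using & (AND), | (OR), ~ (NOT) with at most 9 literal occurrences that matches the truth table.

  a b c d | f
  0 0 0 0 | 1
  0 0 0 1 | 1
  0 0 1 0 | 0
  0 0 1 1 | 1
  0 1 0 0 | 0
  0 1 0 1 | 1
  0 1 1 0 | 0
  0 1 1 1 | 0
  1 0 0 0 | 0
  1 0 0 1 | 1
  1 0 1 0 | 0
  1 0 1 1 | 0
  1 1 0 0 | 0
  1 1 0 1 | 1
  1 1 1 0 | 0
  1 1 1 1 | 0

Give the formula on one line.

  (a & c) = 0000000000110011
  ~d = 1010101010101010
  ((a & c) & ~d) = 0000000000100010
  ~c = 1100110011001100
  (~c | d) = 1101110111011101
  (((a & c) & ~d) | (~c | d)) = 1101110111111111
  ~b = 1111000011110000
  ~a = 1111111100000000
  (~b & ~a) = 1111000000000000
  ((((a & c) & ~d) | (~c | d)) & (~b & ~a)) = 1101000000000000
  (d & ~c) = 0100010001000100
  (((((a & c) & ~d) | (~c | d)) & (~b & ~a)) | (d & ~c)) = 1101010001000100

(((((a & c) & ~d) | (~c | d)) & (~b & ~a)) | (d & ~c))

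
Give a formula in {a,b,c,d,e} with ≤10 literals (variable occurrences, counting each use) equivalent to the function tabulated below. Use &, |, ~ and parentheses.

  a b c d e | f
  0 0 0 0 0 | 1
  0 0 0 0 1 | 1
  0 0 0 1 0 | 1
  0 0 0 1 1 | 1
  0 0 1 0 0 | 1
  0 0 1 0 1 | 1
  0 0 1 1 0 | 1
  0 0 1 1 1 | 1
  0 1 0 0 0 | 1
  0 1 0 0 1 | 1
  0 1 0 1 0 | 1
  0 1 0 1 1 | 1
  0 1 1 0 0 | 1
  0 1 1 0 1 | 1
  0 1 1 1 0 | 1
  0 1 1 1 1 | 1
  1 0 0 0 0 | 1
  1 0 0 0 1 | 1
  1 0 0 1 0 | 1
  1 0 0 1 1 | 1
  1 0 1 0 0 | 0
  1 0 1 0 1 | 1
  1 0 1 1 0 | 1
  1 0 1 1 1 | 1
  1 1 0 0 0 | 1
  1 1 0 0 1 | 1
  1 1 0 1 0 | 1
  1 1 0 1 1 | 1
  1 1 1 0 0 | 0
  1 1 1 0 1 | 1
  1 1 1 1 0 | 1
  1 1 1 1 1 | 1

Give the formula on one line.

(~a | ((d | (~c | (e & ~d))) & (c | a)))

  ~a = 11111111111111110000000000000000
  ~c = 11110000111100001111000011110000
  ~d = 11001100110011001100110011001100
  (e & ~d) = 01000100010001000100010001000100
  (~c | (e & ~d)) = 11110100111101001111010011110100
  (d | (~c | (e & ~d))) = 11110111111101111111011111110111
  (c | a) = 00001111000011111111111111111111
  ((d | (~c | (e & ~d))) & (c | a)) = 00000111000001111111011111110111
  (~a | ((d | (~c | (e & ~d))) & (c | a))) = 11111111111111111111011111110111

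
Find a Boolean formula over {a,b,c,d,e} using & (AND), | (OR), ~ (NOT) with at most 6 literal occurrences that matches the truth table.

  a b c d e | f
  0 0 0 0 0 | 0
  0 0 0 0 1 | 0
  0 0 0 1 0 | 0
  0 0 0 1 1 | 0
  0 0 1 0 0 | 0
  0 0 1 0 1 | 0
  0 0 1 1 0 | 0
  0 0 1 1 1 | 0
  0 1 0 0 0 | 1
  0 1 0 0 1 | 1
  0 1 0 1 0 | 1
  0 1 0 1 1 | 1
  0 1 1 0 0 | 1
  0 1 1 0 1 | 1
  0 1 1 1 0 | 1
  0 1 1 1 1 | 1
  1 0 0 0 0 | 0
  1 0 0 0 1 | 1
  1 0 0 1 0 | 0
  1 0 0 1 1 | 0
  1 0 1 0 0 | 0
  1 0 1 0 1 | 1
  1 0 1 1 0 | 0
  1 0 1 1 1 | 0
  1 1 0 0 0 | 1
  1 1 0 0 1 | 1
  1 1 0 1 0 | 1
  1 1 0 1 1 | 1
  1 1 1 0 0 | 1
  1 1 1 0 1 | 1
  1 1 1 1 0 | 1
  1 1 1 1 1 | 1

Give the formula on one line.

  ~d = 11001100110011001100110011001100
  (a & ~d) = 00000000000000001100110011001100
  ((a & ~d) & e) = 00000000000000000100010001000100
  (b | ((a & ~d) & e)) = 00000000111111110100010011111111

(b | ((a & ~d) & e))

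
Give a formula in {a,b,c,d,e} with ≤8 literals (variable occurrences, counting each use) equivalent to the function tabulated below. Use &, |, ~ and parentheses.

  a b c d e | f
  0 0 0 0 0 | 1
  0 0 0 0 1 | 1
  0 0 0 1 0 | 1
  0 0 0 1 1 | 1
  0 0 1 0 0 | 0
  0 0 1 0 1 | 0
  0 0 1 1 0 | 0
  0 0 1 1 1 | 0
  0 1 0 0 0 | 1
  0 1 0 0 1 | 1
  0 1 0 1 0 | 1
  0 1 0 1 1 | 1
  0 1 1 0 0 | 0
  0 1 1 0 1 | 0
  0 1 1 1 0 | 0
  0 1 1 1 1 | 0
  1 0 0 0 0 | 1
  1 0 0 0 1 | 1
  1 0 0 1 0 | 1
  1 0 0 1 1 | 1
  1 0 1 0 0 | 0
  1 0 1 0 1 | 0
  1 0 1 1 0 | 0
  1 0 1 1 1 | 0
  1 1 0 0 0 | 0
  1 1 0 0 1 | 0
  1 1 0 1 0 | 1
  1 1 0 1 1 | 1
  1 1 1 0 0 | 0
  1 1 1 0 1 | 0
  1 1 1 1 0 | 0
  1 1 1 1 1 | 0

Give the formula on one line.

(~c & ((d & a) | ((~a | c) | ~b)))

  ~c = 11110000111100001111000011110000
  (d & a) = 00000000000000000011001100110011
  ~a = 11111111111111110000000000000000
  (~a | c) = 11111111111111110000111100001111
  ~b = 11111111000000001111111100000000
  ((~a | c) | ~b) = 11111111111111111111111100001111
  ((d & a) | ((~a | c) | ~b)) = 11111111111111111111111100111111
  (~c & ((d & a) | ((~a | c) | ~b))) = 11110000111100001111000000110000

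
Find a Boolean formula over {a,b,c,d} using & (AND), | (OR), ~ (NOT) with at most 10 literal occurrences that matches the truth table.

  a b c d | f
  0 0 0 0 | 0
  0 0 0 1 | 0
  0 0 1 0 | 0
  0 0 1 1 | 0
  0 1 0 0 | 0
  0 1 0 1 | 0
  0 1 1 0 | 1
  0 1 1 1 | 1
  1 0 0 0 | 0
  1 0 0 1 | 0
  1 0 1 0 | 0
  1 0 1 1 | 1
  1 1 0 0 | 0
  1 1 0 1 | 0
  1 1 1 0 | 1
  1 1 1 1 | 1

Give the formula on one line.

((b | (((d & a) & c) | (~c & (b & a)))) & c)

  (d & a) = 0000000001010101
  ((d & a) & c) = 0000000000010001
  ~c = 1100110011001100
  (b & a) = 0000000000001111
  (~c & (b & a)) = 0000000000001100
  (((d & a) & c) | (~c & (b & a))) = 0000000000011101
  (b | (((d & a) & c) | (~c & (b & a)))) = 0000111100011111
  ((b | (((d & a) & c) | (~c & (b & a)))) & c) = 0000001100010011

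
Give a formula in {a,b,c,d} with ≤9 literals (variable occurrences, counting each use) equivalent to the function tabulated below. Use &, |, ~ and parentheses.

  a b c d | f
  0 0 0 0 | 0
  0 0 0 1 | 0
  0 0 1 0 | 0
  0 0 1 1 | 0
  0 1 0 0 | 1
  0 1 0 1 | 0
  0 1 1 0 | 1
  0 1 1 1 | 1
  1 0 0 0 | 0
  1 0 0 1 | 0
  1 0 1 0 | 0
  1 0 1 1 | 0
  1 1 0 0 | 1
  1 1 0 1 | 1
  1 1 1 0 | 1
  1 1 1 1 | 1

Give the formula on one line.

((a & b) | (b & ((~b | (c & b)) | ~d)))

  (a & b) = 0000000000001111
  ~b = 1111000011110000
  (c & b) = 0000001100000011
  (~b | (c & b)) = 1111001111110011
  ~d = 1010101010101010
  ((~b | (c & b)) | ~d) = 1111101111111011
  (b & ((~b | (c & b)) | ~d)) = 0000101100001011
  ((a & b) | (b & ((~b | (c & b)) | ~d))) = 0000101100001111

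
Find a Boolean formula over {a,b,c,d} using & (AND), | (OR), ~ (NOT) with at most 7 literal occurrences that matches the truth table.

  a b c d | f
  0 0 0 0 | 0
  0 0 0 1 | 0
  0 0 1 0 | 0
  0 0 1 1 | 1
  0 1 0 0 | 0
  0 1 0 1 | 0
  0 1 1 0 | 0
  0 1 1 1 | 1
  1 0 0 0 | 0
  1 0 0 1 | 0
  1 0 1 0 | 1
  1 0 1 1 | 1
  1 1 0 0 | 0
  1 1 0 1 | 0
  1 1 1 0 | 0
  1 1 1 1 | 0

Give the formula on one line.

  ~a = 1111111100000000
  (~a & d) = 0101010100000000
  (c & (~a & d)) = 0001000100000000
  ~b = 1111000011110000
  (~b & c) = 0011000000110000
  (a & (~b & c)) = 0000000000110000
  ((c & (~a & d)) | (a & (~b & c))) = 0001000100110000

((c & (~a & d)) | (a & (~b & c)))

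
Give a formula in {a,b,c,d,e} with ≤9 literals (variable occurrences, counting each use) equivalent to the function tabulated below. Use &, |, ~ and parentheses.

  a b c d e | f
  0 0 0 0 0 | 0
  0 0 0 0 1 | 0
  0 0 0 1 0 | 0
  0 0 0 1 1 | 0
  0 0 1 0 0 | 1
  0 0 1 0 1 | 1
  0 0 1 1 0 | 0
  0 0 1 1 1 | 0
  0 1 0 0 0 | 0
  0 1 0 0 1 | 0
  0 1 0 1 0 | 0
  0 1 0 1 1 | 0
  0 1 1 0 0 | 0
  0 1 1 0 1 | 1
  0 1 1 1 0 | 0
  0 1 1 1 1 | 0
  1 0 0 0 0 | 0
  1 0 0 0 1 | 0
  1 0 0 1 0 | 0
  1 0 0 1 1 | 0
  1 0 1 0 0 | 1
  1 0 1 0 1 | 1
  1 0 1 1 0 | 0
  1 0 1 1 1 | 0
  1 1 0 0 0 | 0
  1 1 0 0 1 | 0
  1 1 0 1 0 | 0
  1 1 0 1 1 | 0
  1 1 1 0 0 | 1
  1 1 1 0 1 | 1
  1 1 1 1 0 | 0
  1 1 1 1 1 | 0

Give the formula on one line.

((((~b & ~a) | e) | (((a & ~e) & c) | ~c)) & (c & ~d))

  ~b = 11111111000000001111111100000000
  ~a = 11111111111111110000000000000000
  (~b & ~a) = 11111111000000000000000000000000
  ((~b & ~a) | e) = 11111111010101010101010101010101
  ~e = 10101010101010101010101010101010
  (a & ~e) = 00000000000000001010101010101010
  ((a & ~e) & c) = 00000000000000000000101000001010
  ~c = 11110000111100001111000011110000
  (((a & ~e) & c) | ~c) = 11110000111100001111101011111010
  (((~b & ~a) | e) | (((a & ~e) & c) | ~c)) = 11111111111101011111111111111111
  ~d = 11001100110011001100110011001100
  (c & ~d) = 00001100000011000000110000001100
  ((((~b & ~a) | e) | (((a & ~e) & c) | ~c)) & (c & ~d)) = 00001100000001000000110000001100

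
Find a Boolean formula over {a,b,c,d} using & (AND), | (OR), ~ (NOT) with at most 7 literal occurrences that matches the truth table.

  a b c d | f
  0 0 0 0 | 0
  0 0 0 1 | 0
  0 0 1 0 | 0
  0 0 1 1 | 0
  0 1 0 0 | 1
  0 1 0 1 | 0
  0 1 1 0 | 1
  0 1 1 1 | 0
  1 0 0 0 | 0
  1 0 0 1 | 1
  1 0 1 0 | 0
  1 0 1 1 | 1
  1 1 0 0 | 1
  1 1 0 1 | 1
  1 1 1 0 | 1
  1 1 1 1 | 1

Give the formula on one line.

((~d | a) & (d | b))

  ~d = 1010101010101010
  (~d | a) = 1010101011111111
  (d | b) = 0101111101011111
  ((~d | a) & (d | b)) = 0000101001011111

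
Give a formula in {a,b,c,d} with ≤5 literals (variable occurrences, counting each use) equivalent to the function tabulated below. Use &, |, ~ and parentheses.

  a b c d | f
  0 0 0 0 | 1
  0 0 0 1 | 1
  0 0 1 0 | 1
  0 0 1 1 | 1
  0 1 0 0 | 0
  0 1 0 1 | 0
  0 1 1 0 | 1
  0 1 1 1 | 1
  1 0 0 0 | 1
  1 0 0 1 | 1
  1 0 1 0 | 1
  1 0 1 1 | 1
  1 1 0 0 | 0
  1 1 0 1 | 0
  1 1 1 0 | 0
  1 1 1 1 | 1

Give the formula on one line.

((d | (~b | ~a)) & (c | ~b))

  ~b = 1111000011110000
  ~a = 1111111100000000
  (~b | ~a) = 1111111111110000
  (d | (~b | ~a)) = 1111111111110101
  (c | ~b) = 1111001111110011
  ((d | (~b | ~a)) & (c | ~b)) = 1111001111110001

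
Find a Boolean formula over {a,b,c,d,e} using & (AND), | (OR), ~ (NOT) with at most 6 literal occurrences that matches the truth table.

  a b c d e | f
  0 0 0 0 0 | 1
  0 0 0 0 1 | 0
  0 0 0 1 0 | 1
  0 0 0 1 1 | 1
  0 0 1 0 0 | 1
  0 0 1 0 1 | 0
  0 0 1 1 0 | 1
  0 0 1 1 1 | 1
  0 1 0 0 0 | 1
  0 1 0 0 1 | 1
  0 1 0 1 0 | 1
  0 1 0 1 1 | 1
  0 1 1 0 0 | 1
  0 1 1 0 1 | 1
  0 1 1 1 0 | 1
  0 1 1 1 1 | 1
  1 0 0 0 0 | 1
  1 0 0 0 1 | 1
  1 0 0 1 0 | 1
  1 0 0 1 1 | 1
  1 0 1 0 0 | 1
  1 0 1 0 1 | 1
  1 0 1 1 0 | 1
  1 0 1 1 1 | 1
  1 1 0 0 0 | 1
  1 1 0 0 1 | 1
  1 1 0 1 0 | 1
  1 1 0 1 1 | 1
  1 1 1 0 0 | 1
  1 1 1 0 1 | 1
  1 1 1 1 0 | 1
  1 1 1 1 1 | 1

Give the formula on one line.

((d | ~e) | (b | a))

  ~e = 10101010101010101010101010101010
  (d | ~e) = 10111011101110111011101110111011
  (b | a) = 00000000111111111111111111111111
  ((d | ~e) | (b | a)) = 10111011111111111111111111111111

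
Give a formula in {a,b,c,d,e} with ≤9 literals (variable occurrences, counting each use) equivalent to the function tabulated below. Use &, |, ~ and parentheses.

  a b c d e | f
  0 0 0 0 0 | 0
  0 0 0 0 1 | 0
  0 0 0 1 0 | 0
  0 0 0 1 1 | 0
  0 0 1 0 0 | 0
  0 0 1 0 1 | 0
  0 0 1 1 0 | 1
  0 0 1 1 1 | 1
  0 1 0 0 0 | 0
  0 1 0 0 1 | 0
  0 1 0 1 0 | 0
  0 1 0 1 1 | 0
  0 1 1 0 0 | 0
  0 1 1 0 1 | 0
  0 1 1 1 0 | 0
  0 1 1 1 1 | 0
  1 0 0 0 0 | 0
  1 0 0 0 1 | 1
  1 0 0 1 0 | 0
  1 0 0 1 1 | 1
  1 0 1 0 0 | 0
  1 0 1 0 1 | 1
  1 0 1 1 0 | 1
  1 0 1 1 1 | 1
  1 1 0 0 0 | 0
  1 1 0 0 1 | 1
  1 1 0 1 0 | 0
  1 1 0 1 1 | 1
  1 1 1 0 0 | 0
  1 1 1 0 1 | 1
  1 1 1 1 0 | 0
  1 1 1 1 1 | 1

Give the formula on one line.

((c & (~b & d)) | ((a & ((d & (b | ~a)) | e)) & e))

  ~b = 11111111000000001111111100000000
  (~b & d) = 00110011000000000011001100000000
  (c & (~b & d)) = 00000011000000000000001100000000
  ~a = 11111111111111110000000000000000
  (b | ~a) = 11111111111111110000000011111111
  (d & (b | ~a)) = 00110011001100110000000000110011
  ((d & (b | ~a)) | e) = 01110111011101110101010101110111
  (a & ((d & (b | ~a)) | e)) = 00000000000000000101010101110111
  ((a & ((d & (b | ~a)) | e)) & e) = 00000000000000000101010101010101
  ((c & (~b & d)) | ((a & ((d & (b | ~a)) | e)) & e)) = 00000011000000000101011101010101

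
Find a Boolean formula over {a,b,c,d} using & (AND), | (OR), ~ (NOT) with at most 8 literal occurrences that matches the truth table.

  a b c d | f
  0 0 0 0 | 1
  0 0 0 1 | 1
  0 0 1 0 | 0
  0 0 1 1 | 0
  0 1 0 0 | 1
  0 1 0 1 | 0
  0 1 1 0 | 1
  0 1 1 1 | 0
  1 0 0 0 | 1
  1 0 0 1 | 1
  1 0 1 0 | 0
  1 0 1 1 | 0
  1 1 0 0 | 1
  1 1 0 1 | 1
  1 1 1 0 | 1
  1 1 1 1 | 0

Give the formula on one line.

  ~d = 1010101010101010
  (~d & b) = 0000101000001010
  ~c = 1100110011001100
  ((~d & b) | ~c) = 1100111011001110
  (a | ~d) = 1010101011111111
  ~b = 1111000011110000
  ((a | ~d) | ~b) = 1111101011111111
  (((~d & b) | ~c) & ((a | ~d) | ~b)) = 1100101011001110

(((~d & b) | ~c) & ((a | ~d) | ~b))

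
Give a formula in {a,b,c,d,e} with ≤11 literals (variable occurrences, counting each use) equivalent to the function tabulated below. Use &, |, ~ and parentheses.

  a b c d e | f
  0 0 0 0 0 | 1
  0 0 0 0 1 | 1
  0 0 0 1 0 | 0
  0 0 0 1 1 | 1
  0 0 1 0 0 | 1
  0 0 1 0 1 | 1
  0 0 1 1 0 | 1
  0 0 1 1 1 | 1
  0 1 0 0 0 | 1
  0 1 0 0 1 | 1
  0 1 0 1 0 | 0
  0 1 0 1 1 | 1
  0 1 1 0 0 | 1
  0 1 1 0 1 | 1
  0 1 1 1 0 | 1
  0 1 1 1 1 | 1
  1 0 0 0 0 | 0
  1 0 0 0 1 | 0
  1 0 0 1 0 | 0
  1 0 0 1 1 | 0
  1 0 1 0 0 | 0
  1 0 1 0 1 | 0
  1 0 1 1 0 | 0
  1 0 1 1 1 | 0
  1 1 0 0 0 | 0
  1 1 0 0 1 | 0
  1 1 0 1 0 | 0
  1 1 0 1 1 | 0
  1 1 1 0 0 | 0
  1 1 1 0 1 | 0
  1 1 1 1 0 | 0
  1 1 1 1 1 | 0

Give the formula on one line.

  ~d = 11001100110011001100110011001100
  ~a = 11111111111111110000000000000000
  (e & ~a) = 01010101010101010000000000000000
  (~d | (e & ~a)) = 11011101110111011100110011001100
  (c | (~d | (e & ~a))) = 11011111110111111100111111001111
  ~b = 11111111000000001111111100000000
  ~c = 11110000111100001111000011110000
  (~c | ~a) = 11111111111111111111000011110000
  (d | (~c | ~a)) = 11111111111111111111001111110011
  (~b | (d | (~c | ~a))) = 11111111111111111111111111110011
  ((c | (~d | (e & ~a))) & (~b | (d | (~c | ~a)))) = 11011111110111111100111111000011
  (((c | (~d | (e & ~a))) & (~b | (d | (~c | ~a)))) & ~a) = 11011111110111110000000000000000

(((c | (~d | (e & ~a))) & (~b | (d | (~c | ~a)))) & ~a)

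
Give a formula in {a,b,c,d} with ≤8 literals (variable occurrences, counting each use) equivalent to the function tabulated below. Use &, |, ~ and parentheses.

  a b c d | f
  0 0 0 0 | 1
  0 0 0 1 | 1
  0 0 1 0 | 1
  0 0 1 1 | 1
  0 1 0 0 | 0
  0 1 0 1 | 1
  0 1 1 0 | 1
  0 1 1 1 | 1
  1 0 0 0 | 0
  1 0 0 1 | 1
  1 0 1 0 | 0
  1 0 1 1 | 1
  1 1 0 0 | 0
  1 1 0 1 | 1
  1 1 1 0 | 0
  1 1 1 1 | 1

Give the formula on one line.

(((b & (~c & d)) | (d & a)) | ((~b | c) & ~a))

  ~c = 1100110011001100
  (~c & d) = 0100010001000100
  (b & (~c & d)) = 0000010000000100
  (d & a) = 0000000001010101
  ((b & (~c & d)) | (d & a)) = 0000010001010101
  ~b = 1111000011110000
  (~b | c) = 1111001111110011
  ~a = 1111111100000000
  ((~b | c) & ~a) = 1111001100000000
  (((b & (~c & d)) | (d & a)) | ((~b | c) & ~a)) = 1111011101010101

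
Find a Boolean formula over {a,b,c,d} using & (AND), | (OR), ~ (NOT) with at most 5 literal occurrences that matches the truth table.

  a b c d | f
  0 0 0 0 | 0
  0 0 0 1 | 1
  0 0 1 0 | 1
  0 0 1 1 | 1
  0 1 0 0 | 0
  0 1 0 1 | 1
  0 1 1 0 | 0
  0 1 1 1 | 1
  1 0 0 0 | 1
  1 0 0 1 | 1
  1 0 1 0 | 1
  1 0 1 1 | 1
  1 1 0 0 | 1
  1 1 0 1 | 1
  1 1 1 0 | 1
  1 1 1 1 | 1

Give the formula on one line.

(d | (((c | a) & ~b) | a))

  (c | a) = 0011001111111111
  ~b = 1111000011110000
  ((c | a) & ~b) = 0011000011110000
  (((c | a) & ~b) | a) = 0011000011111111
  (d | (((c | a) & ~b) | a)) = 0111010111111111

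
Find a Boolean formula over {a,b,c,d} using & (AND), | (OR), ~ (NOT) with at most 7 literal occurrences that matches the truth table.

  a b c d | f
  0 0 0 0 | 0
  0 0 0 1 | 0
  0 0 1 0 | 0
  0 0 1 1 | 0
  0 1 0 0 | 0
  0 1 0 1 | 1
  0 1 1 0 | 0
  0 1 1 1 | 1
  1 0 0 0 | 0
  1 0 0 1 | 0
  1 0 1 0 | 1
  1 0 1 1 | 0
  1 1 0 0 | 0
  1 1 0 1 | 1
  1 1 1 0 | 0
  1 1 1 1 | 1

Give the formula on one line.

((b & d) | (((c | ~a) & (~b & a)) & ~d))

  (b & d) = 0000010100000101
  ~a = 1111111100000000
  (c | ~a) = 1111111100110011
  ~b = 1111000011110000
  (~b & a) = 0000000011110000
  ((c | ~a) & (~b & a)) = 0000000000110000
  ~d = 1010101010101010
  (((c | ~a) & (~b & a)) & ~d) = 0000000000100000
  ((b & d) | (((c | ~a) & (~b & a)) & ~d)) = 0000010100100101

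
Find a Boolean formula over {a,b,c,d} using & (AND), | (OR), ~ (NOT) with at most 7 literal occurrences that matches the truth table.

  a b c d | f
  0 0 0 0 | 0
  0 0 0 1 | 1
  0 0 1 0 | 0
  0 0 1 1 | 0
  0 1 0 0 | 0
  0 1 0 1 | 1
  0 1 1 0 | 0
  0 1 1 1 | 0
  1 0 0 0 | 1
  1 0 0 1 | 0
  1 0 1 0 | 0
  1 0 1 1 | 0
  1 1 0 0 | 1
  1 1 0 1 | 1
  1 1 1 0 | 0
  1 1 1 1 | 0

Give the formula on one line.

  ~a = 1111111100000000
  ~d = 1010101010101010
  (b | ~d) = 1010111110101111
  (~a | (b | ~d)) = 1111111110101111
  (d | a) = 0101010111111111
  ~c = 1100110011001100
  ((d | a) & ~c) = 0100010011001100
  ((~a | (b | ~d)) & ((d | a) & ~c)) = 0100010010001100

((~a | (b | ~d)) & ((d | a) & ~c))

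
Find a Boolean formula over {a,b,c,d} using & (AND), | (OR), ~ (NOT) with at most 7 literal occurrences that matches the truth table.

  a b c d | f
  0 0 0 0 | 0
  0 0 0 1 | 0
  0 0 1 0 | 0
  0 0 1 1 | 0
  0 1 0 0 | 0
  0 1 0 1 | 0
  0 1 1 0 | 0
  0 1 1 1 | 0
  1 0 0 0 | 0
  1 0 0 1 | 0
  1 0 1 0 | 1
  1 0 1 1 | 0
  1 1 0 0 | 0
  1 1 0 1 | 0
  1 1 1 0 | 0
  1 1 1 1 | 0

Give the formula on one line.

  ~c = 1100110011001100
  (b & ~c) = 0000110000001100
  ~a = 1111111100000000
  ((b & ~c) & ~a) = 0000110000000000
  (a | ((b & ~c) & ~a)) = 0000110011111111
  ~b = 1111000011110000
  (~b & c) = 0011000000110000
  ~d = 1010101010101010
  ((~b & c) & ~d) = 0010000000100000
  ((a | ((b & ~c) & ~a)) & ((~b & c) & ~d)) = 0000000000100000

((a | ((b & ~c) & ~a)) & ((~b & c) & ~d))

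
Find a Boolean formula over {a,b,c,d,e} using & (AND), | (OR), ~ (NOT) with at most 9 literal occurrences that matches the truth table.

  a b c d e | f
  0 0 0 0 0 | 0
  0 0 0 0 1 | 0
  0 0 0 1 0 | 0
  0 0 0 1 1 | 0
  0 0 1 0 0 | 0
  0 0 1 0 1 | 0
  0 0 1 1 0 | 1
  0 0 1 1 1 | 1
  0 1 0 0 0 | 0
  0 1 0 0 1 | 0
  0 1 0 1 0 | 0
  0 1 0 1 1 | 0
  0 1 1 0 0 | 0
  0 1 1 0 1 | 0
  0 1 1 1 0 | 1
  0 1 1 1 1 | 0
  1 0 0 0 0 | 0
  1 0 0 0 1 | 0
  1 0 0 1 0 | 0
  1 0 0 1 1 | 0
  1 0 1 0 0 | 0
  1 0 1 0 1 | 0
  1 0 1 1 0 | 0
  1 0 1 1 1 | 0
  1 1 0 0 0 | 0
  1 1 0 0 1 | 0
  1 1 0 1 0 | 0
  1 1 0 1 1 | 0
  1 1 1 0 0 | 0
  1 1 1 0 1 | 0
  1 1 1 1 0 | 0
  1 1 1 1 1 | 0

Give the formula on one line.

(((~e & ~a) | (c & ~b)) & ((c | (b & ~d)) & (d & ~a)))

  ~e = 10101010101010101010101010101010
  ~a = 11111111111111110000000000000000
  (~e & ~a) = 10101010101010100000000000000000
  ~b = 11111111000000001111111100000000
  (c & ~b) = 00001111000000000000111100000000
  ((~e & ~a) | (c & ~b)) = 10101111101010100000111100000000
  ~d = 11001100110011001100110011001100
  (b & ~d) = 00000000110011000000000011001100
  (c | (b & ~d)) = 00001111110011110000111111001111
  (d & ~a) = 00110011001100110000000000000000
  ((c | (b & ~d)) & (d & ~a)) = 00000011000000110000000000000000
  (((~e & ~a) | (c & ~b)) & ((c | (b & ~d)) & (d & ~a))) = 00000011000000100000000000000000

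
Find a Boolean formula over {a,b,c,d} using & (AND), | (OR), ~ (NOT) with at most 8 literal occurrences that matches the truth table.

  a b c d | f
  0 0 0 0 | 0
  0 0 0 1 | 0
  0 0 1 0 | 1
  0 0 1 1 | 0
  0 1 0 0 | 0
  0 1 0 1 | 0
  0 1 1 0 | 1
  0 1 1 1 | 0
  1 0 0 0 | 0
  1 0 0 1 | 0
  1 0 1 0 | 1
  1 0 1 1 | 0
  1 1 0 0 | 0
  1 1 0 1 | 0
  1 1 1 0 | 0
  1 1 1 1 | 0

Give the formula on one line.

((c | (b & (a & ~c))) & ((~b | (~a & b)) & ~d))

  ~c = 1100110011001100
  (a & ~c) = 0000000011001100
  (b & (a & ~c)) = 0000000000001100
  (c | (b & (a & ~c))) = 0011001100111111
  ~b = 1111000011110000
  ~a = 1111111100000000
  (~a & b) = 0000111100000000
  (~b | (~a & b)) = 1111111111110000
  ~d = 1010101010101010
  ((~b | (~a & b)) & ~d) = 1010101010100000
  ((c | (b & (a & ~c))) & ((~b | (~a & b)) & ~d)) = 0010001000100000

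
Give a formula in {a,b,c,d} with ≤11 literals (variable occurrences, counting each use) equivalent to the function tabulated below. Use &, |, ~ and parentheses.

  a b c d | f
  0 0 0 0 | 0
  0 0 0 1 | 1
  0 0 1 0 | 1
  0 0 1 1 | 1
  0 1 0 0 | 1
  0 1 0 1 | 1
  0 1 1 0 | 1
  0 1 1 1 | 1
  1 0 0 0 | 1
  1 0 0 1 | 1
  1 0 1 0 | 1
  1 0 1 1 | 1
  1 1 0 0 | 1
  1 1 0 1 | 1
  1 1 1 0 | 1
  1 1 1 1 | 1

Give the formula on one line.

  (c | b) = 0011111100111111
  (a | d) = 0101010111111111
  (b & c) = 0000001100000011
  (a | (b & c)) = 0000001111111111
  ((a | (b & c)) & c) = 0000001100110011
  ((a | d) | ((a | (b & c)) & c)) = 0101011111111111
  ((c | b) | ((a | d) | ((a | (b & c)) & c))) = 0111111111111111

((c | b) | ((a | d) | ((a | (b & c)) & c)))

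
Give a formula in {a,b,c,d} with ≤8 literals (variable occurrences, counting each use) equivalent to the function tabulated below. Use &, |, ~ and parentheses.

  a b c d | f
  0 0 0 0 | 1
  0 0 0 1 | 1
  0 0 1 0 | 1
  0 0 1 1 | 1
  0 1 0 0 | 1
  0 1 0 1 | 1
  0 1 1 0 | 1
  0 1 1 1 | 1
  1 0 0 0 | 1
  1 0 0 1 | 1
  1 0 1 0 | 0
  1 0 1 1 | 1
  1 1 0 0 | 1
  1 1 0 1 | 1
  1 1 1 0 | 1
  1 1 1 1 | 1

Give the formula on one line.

  (a & b) = 0000000000001111
  ~a = 1111111100000000
  ((a & b) | ~a) = 1111111100001111
  (d & a) = 0000000001010101
  ~c = 1100110011001100
  ((d & a) | ~c) = 1100110011011101
  (((a & b) | ~a) | ((d & a) | ~c)) = 1111111111011111

(((a & b) | ~a) | ((d & a) | ~c))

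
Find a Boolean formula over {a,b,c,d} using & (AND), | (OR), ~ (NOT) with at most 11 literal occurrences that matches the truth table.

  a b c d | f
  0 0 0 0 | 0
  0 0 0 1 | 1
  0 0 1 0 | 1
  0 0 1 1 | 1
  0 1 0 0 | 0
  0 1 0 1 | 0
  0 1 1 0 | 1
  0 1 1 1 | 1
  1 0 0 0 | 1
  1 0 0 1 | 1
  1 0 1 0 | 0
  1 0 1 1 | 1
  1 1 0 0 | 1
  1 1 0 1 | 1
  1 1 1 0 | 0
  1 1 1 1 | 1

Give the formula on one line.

(((~a & c) | (d & ~b)) | ((d | ~c) & (a | c)))

  ~a = 1111111100000000
  (~a & c) = 0011001100000000
  ~b = 1111000011110000
  (d & ~b) = 0101000001010000
  ((~a & c) | (d & ~b)) = 0111001101010000
  ~c = 1100110011001100
  (d | ~c) = 1101110111011101
  (a | c) = 0011001111111111
  ((d | ~c) & (a | c)) = 0001000111011101
  (((~a & c) | (d & ~b)) | ((d | ~c) & (a | c))) = 0111001111011101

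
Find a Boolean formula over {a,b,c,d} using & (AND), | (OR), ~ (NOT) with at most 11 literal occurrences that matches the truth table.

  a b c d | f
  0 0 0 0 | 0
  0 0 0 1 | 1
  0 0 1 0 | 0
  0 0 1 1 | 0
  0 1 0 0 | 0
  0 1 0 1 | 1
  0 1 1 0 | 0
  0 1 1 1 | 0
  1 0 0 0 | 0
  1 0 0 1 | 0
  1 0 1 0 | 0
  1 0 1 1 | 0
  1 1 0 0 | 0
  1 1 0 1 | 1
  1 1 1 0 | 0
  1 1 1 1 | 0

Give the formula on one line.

(((a & b) | (((b | d) | ~c) & ~a)) & (d & ~c))

  (a & b) = 0000000000001111
  (b | d) = 0101111101011111
  ~c = 1100110011001100
  ((b | d) | ~c) = 1101111111011111
  ~a = 1111111100000000
  (((b | d) | ~c) & ~a) = 1101111100000000
  ((a & b) | (((b | d) | ~c) & ~a)) = 1101111100001111
  (d & ~c) = 0100010001000100
  (((a & b) | (((b | d) | ~c) & ~a)) & (d & ~c)) = 0100010000000100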